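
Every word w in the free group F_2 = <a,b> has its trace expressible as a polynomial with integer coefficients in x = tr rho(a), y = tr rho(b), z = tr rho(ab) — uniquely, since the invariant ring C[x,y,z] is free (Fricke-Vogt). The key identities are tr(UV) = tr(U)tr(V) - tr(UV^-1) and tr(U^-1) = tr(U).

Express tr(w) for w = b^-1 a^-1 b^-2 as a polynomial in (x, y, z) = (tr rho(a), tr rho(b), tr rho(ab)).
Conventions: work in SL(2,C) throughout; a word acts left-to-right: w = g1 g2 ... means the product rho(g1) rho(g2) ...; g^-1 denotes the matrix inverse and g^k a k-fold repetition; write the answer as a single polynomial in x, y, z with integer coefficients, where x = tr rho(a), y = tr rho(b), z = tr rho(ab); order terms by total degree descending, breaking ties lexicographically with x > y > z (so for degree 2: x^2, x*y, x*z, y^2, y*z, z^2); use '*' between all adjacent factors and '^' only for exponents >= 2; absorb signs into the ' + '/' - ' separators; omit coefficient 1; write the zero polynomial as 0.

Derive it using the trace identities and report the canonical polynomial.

use: tr(a^-1) = tr(a) = x
apply: tr(a^-1 b) = tr(b)*tr(a) - tr(b a) = x*y - z
use: tr(b^-1 a^-1) = tr(a^-1)*tr(b) - tr(a^-1 b) = z
tr(a^-1 b^-2) = tr(b^-1 a^-1)*tr(b) - tr(b^-1 a^-1 b) = y*z - x
apply: tr(b^-1 a^-1 b^-2) = tr(a^-1 b^-2)*tr(b) - tr(a^-1 b^-1) = y^2*z - x*y - z

y^2*z - x*y - z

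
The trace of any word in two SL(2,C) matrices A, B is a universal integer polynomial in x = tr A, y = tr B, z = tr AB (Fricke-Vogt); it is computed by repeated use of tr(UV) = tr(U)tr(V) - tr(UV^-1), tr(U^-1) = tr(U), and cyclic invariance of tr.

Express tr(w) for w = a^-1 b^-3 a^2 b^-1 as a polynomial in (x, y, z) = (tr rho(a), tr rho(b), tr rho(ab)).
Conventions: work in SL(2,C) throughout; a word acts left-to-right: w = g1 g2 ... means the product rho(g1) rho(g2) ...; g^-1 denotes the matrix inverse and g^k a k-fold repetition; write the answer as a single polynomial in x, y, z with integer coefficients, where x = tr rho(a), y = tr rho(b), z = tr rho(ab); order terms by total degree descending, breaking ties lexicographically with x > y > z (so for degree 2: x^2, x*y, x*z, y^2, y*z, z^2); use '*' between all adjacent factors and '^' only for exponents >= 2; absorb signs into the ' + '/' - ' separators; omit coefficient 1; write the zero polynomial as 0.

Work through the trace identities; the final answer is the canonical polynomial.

x^2*y^3*z - x^3*y^2 - x*y^2*z^2 - x^2*y*z - y^3*z + x^3 + 2*x*y^2 + x*z^2 + 2*y*z - 3*x

trace(b^-1 a) = trace(a)*trace(b) - trace(a b)   [inverse elimination on b] = x*y - z
use: trace(b^-2 a) = trace(b^-1 a)*trace(b) - trace(b^-1 a b)   [inverse elimination on b] = x*y^2 - y*z - x
apply: trace(b^-3 a) = trace(b^-2 a)*trace(b) - trace(b^-2 a b)   [inverse elimination on b] = x*y^3 - y^2*z - 2*x*y + z
apply: trace(a^2 b) = trace(a)*trace(b a) - trace(b)   [square of a] = x*z - y
trace(a^2) = trace(a)*trace(a) - trace(1)   [square of a] = x^2 - 2
trace(b a^2 b) = trace(b)*trace(a^2 b) - trace(a^2)   [square of b] = x*y*z - x^2 - y^2 + 2
trace(b a b a) = trace(b a)*trace(b a) - trace(1)   [split at a repeated b] = z^2 - 2
apply: trace(b a b) = trace(b)*trace(a b) - trace(a)   [square of b] = y*z - x
apply: trace(b a^2 b a) = trace(a)*trace(b a b a) - trace(b a b)   [square of a] = x*z^2 - y*z - x
apply: trace(a^2 b a^-1 b) = trace(b a^2 b)*trace(a) - trace(b a^2 b a)   [inverse elimination on a] = x^2*y*z - x^3 - x*y^2 - x*z^2 + y*z + 3*x
apply: trace(a^2 b a^-1 b^-1) = trace(a^2 b a^-1)*trace(b) - trace(a^2 b a^-1 b)   [inverse elimination on b] = -x^2*y*z + x^3 + x*y^2 + x*z^2 - 3*x
apply: trace(b^-2 a^2 b a^-1) = trace(a^2 b a^-1 b^-1)*trace(b) - trace(a^2 b a^-1)   [inverse elimination on b] = -x^2*y^2*z + x^3*y + x*y^3 + x*y*z^2 - 3*x*y - z
apply: trace(a^-1 b^-3 a^2 b) = trace(b^-2 a^2 b a^-1)*trace(b) - trace(b^-2 a^2 b a^-1 b)   [inverse elimination on b] = -x^2*y^3*z + x^3*y^2 + x*y^4 + x*y^2*z^2 + x^2*y*z - x^3 - 4*x*y^2 - x*z^2 - y*z + 3*x
trace(a^-1 b^-3 a^2 b^-1) = trace(a^-1 b^-3 a^2)*trace(b) - trace(a^-1 b^-3 a^2 b)   [inverse elimination on b] = x^2*y^3*z - x^3*y^2 - x*y^2*z^2 - x^2*y*z - y^3*z + x^3 + 2*x*y^2 + x*z^2 + 2*y*z - 3*x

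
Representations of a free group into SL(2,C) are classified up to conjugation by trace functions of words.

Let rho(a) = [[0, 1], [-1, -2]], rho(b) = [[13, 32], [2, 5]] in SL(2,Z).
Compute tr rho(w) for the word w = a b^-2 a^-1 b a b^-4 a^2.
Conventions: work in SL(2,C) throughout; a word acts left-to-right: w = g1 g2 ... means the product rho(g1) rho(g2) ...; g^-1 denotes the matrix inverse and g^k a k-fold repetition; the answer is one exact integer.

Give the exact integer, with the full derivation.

rho(a) = [[0, 1], [-1, -2]]
... * rho(b^-1) = [[5, -32], [-2, 13]]  ->  [[-2, 13], [-1, 6]]
... * rho(b^-1) = [[5, -32], [-2, 13]]  ->  [[-36, 233], [-17, 110]]
... * rho(a^-1) = [[-2, -1], [1, 0]]  ->  [[305, 36], [144, 17]]
... * rho(b) = [[13, 32], [2, 5]]  ->  [[4037, 9940], [1906, 4693]]
... * rho(a) = [[0, 1], [-1, -2]]  ->  [[-9940, -15843], [-4693, -7480]]
... * rho(b^-1) = [[5, -32], [-2, 13]]  ->  [[-18014, 112121], [-8505, 52936]]
... * rho(b^-1) = [[5, -32], [-2, 13]]  ->  [[-314312, 2034021], [-148397, 960328]]
... * rho(b^-1) = [[5, -32], [-2, 13]]  ->  [[-5639602, 36500257], [-2662641, 17232968]]
... * rho(b^-1) = [[5, -32], [-2, 13]]  ->  [[-101198524, 654970605], [-47779141, 309233096]]
... * rho(a) = [[0, 1], [-1, -2]]  ->  [[-654970605, -1411139734], [-309233096, -666245333]]
... * rho(a) = [[0, 1], [-1, -2]]  ->  [[1411139734, 2167308863], [666245333, 1023257570]]
tr = 1411139734 + 1023257570 = 2434397304

2434397304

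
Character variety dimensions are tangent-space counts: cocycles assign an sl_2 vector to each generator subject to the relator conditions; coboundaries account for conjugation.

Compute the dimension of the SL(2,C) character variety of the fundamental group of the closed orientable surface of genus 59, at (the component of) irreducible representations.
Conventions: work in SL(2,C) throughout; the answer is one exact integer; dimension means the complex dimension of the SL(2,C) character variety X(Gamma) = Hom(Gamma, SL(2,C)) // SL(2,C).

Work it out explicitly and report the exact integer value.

The genus-59 surface group: 2g = 118 generators, one relator prod [a_i, b_i].
Before the relator condition, cocycle space has dim 3*118 = 354.
d_2 is surjective at irreducible rho (its cokernel H^2 is dual to H^0 = 0), so dim Z^1 = 354 - 3 = 351.
dim B^1 = 3 (coboundaries, injective at irreducible rho).
dim X = dim H^1 = 351 - 3 = 348.

348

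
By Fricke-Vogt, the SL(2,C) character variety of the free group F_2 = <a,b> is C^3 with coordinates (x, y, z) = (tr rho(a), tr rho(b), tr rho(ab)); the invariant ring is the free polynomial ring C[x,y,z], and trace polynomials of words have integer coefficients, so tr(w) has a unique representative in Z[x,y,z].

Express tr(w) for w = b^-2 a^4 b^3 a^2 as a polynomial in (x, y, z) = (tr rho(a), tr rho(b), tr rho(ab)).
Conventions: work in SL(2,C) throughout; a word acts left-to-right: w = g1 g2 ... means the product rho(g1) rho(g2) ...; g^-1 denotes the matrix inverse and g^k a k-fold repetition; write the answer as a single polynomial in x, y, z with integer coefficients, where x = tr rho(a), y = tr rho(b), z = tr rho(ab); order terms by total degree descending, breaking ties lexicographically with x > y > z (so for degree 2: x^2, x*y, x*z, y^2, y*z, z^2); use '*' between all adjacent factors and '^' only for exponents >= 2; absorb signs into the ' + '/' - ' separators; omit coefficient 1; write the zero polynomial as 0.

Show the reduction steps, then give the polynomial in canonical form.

tr(b a^2) = tr(a) tr(b a) - tr(b)   [square of a] = x*z - y
apply: tr(b a^3) = tr(a) tr(b a^2) - tr(b a)   [square of a] = x^2*z - x*y - z
tr(a^4 b) = tr(a) tr(b a^3) - tr(b a^2)   [square of a] = x^3*z - x^2*y - 2*x*z + y
tr(a^2) = tr(a) tr(a) - tr(1)   [square of a] = x^2 - 2
tr(a^3) = tr(a) tr(a^2) - tr(a)   [square of a] = x^3 - 3*x
tr(a^4) = tr(a) tr(a^3) - tr(a^2)   [square of a] = x^4 - 4*x^2 + 2
tr(b a^4 b) = tr(b) tr(a^4 b) - tr(a^4)   [square of b] = x^3*y*z - x^4 - x^2*y^2 - 2*x*y*z + 4*x^2 + y^2 - 2
use: tr(a b^3 a^3) = tr(b) tr(b a^4 b) - tr(b a^4)   [square of b] = x^3*y^2*z - x^4*y - x^2*y^3 - x^3*z - 2*x*y^2*z + 5*x^2*y + y^3 + 2*x*z - 3*y
tr(b a^2 b) = tr(b) tr(a^2 b) - tr(a^2)   [square of b] = x*y*z - x^2 - y^2 + 2
use: tr(b^3 a^2) = tr(b) tr(b a^2 b) - tr(b a^2)   [square of b] = x*y^2*z - x^2*y - y^3 - x*z + 3*y
apply: tr(b a b) = tr(b) tr(a b) - tr(a)   [square of b] = y*z - x
tr(b^3 a) = tr(b) tr(b a b) - tr(b a)   [square of b] = y^2*z - x*y - z
apply: tr(a b^3 a^2) = tr(a) tr(b^3 a^2) - tr(b^3 a)   [square of a] = x^2*y^2*z - x^3*y - x*y^3 - x^2*z - y^2*z + 4*x*y + z
tr(a b^3 a^4) = tr(a) tr(a b^3 a^3) - tr(a b^3 a^2)   [square of a] = x^4*y^2*z - x^5*y - x^3*y^3 - x^4*z - 3*x^2*y^2*z + 6*x^3*y + 2*x*y^3 + 3*x^2*z + y^2*z - 7*x*y - z
use: tr(a^4 b^3 a^2) = tr(a) tr(a b^3 a^4) - tr(a b^3 a^3)   [square of a] = x^5*y^2*z - x^6*y - x^4*y^3 - x^5*z - 4*x^3*y^2*z + 7*x^4*y + 3*x^2*y^3 + 4*x^3*z + 3*x*y^2*z - 12*x^2*y - y^3 - 3*x*z + 3*y
tr(a b a b) = tr(a b) tr(a b) - tr(1)   [split at a repeated a] = z^2 - 2
tr(b^2 a b a) = tr(b) tr(a b a b) - tr(a b a)   [square of b] = y*z^2 - x*z - y
tr(b^2 a b a^2) = tr(a) tr(b^2 a b a) - tr(b^2 a b)   [square of a] = x*y*z^2 - x^2*z - y^2*z + z
use: tr(a^2 b^2 a b a) = tr(a) tr(b^2 a b a^2) - tr(b^2 a b a)   [square of a] = x^2*y*z^2 - x^3*z - x*y^2*z - y*z^2 + 2*x*z + y
tr(a b a^4 b^2) = tr(a) tr(a^2 b^2 a b a) - tr(a^2 b^2 a b)   [square of a] = x^3*y*z^2 - x^4*z - x^2*y^2*z - 2*x*y*z^2 + 3*x^2*z + y^2*z + x*y - z
use: tr(a b a b a) = tr(a) tr(b a b a) - tr(b a b)   [square of a] = x*z^2 - y*z - x
apply: tr(a b a b a^2) = tr(a) tr(a b a b a) - tr(a b a b)   [square of a] = x^2*z^2 - x*y*z - x^2 - z^2 + 2
tr(a b a^4 b) = tr(a) tr(a b a b a^2) - tr(a b a b a)   [square of a] = x^3*z^2 - x^2*y*z - x^3 - 2*x*z^2 + y*z + 3*x
tr(b a^4 b^3 a) = tr(b) tr(a b a^4 b^2) - tr(a b a^4 b)   [square of b] = x^3*y^2*z^2 - x^4*y*z - x^2*y^3*z - x^3*z^2 - 2*x*y^2*z^2 + 4*x^2*y*z + y^3*z + x^3 + x*y^2 + 2*x*z^2 - 2*y*z - 3*x
use: tr(b^4 a^2) = tr(b) tr(a^2 b^3) - tr(a^2 b^2)   [square of b] = x*y^3*z - x^2*y^2 - y^4 - 2*x*y*z + x^2 + 4*y^2 - 2
use: tr(b^4 a) = tr(b) tr(a b^3) - tr(a b^2)   [square of b] = y^3*z - x*y^2 - 2*y*z + x
use: tr(b^4 a^3) = tr(a) tr(b^4 a^2) - tr(b^4 a)   [square of a] = x^2*y^3*z - x^3*y^2 - x*y^4 - 2*x^2*y*z - y^3*z + x^3 + 5*x*y^2 + 2*y*z - 3*x
apply: tr(b a^4 b^3) = tr(a) tr(b^4 a^3) - tr(b^4 a^2)   [square of a] = x^3*y^3*z - x^4*y^2 - x^2*y^4 - 2*x^3*y*z - 2*x*y^3*z + x^4 + 6*x^2*y^2 + y^4 + 4*x*y*z - 4*x^2 - 4*y^2 + 2
apply: tr(a^4 b^3 a^2 b) = tr(a) tr(b a^4 b^3 a) - tr(b a^4 b^3)   [square of a] = x^4*y^2*z^2 - x^5*y*z - 2*x^3*y^3*z + x^4*y^2 - x^4*z^2 + x^2*y^4 - 2*x^2*y^2*z^2 + 6*x^3*y*z + 3*x*y^3*z - 5*x^2*y^2 + 2*x^2*z^2 - y^4 - 6*x*y*z + x^2 + 4*y^2 - 2
tr(b^-1 a^4 b^3 a^2) = tr(a^4 b^3 a^2) tr(b) - tr(a^4 b^3 a^2 b)   [inverse elimination on b] = x^5*y^3*z - x^6*y^2 - x^4*y^4 - x^4*y^2*z^2 - 2*x^3*y^3*z + 6*x^4*y^2 + x^4*z^2 + 2*x^2*y^4 + 2*x^2*y^2*z^2 - 2*x^3*y*z - 7*x^2*y^2 - 2*x^2*z^2 + 3*x*y*z - x^2 - y^2 + 2
tr(b^-2 a^4 b^3 a^2) = tr(b^-1 a^4 b^3 a^2) tr(b) - tr(b^-1 a^4 b^3 a^2 b)   [inverse elimination on b] = x^5*y^4*z - x^6*y^3 - x^4*y^5 - x^4*y^3*z^2 - x^5*y^2*z - 2*x^3*y^4*z + x^6*y + 7*x^4*y^3 + x^4*y*z^2 + 2*x^2*y^5 + 2*x^2*y^3*z^2 + x^5*z + 2*x^3*y^2*z - 7*x^4*y - 10*x^2*y^3 - 2*x^2*y*z^2 - 4*x^3*z + 11*x^2*y + 3*x*z - y

x^5*y^4*z - x^6*y^3 - x^4*y^5 - x^4*y^3*z^2 - x^5*y^2*z - 2*x^3*y^4*z + x^6*y + 7*x^4*y^3 + x^4*y*z^2 + 2*x^2*y^5 + 2*x^2*y^3*z^2 + x^5*z + 2*x^3*y^2*z - 7*x^4*y - 10*x^2*y^3 - 2*x^2*y*z^2 - 4*x^3*z + 11*x^2*y + 3*x*z - y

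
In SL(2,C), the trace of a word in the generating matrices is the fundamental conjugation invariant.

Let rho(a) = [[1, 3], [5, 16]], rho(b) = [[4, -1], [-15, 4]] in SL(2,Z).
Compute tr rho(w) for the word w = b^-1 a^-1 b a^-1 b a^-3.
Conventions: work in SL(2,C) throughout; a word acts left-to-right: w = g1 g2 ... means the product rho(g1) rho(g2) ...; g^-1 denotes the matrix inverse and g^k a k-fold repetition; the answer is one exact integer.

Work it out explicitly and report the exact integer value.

rho(b^-1) = [[4, 1], [15, 4]]
... * rho(a^-1) = [[16, -3], [-5, 1]]  ->  [[59, -11], [220, -41]]
... * rho(b) = [[4, -1], [-15, 4]]  ->  [[401, -103], [1495, -384]]
... * rho(a^-1) = [[16, -3], [-5, 1]]  ->  [[6931, -1306], [25840, -4869]]
... * rho(b) = [[4, -1], [-15, 4]]  ->  [[47314, -12155], [176395, -45316]]
... * rho(a^-1) = [[16, -3], [-5, 1]]  ->  [[817799, -154097], [3048900, -574501]]
... * rho(a^-1) = [[16, -3], [-5, 1]]  ->  [[13855269, -2607494], [51654905, -9721201]]
... * rho(a^-1) = [[16, -3], [-5, 1]]  ->  [[234721774, -44173301], [875084485, -164685916]]
tr = 234721774 + -164685916 = 70035858

70035858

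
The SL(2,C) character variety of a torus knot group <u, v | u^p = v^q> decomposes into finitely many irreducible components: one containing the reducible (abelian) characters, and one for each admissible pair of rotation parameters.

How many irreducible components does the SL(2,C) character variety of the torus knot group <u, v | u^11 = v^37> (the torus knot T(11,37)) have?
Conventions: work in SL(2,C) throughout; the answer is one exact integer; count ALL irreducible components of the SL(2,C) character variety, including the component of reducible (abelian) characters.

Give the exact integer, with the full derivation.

181

For T(11,37): irreducibility forces the central element u^11 = v^37 to one of +I, -I.
On an irreducible component, tr(u) is locked at 2*cos(pi*alpha/11) for some alpha in 1..10, and tr(v) at 2*cos(pi*beta/37) for some beta in 1..36.
Consistency of u^11 = (-1)^alpha I with v^37 = (-1)^beta I forces alpha = beta (mod 2).
Enumerate parity-matched pairs: 5*18 odd-odd plus 5*18 even-even gives 180.
components with irreducible characters: 180; plus the single component of reducible (abelian) characters: total 181.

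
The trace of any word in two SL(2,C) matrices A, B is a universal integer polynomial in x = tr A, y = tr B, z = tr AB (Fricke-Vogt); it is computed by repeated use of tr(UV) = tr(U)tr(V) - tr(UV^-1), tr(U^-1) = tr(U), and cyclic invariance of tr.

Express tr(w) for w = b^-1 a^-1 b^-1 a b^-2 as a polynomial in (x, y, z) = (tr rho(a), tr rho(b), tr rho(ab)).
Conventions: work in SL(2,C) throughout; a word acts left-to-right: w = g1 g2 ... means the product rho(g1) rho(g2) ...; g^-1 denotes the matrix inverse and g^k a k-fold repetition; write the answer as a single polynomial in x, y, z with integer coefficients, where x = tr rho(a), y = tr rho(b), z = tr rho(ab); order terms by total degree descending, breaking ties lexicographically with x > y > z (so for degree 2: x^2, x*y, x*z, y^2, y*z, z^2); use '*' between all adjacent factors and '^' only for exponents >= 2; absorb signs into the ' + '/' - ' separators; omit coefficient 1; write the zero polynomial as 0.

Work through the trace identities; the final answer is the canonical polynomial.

x*y^3*z - x^2*y^2 - y^2*z^2 - x*y*z + x^2 + y^2 + z^2 - 2

and trace(b^-1 a) = trace(a) trace(b) - trace(a b)  (eliminate b^-1) = x*y - z
trace(b^-2 a) = trace(b^-1 a) trace(b) - trace(b^-1 a b)  (eliminate b^-1) = x*y^2 - y*z - x
trace(a b^-3) = trace(b^-2 a) trace(b) - trace(b^-2 a b)  (eliminate b^-1) = x*y^3 - y^2*z - 2*x*y + z
next, trace(b^-1 a b^-3) = trace(a b^-3) trace(b) - trace(a b^-2)  (eliminate b^-1) = x*y^4 - y^3*z - 3*x*y^2 + 2*y*z + x
and trace(a^2) = trace(a) trace(a) - trace(1)  (reduce the a square) = x^2 - 2
and trace(a^2 b) = trace(a) trace(b a) - trace(b)  (reduce the a square) = x*z - y
and trace(a b^-1 a) = trace(a^2) trace(b) - trace(a^2 b)  (eliminate b^-1) = x^2*y - x*z - y
trace(a b a b) = trace(b a) trace(b a) - trace(1)  (split on b) = z^2 - 2
and trace(a b^-1 a b) = trace(a b a) trace(b) - trace(a b a b)  (eliminate b^-1) = x*y*z - y^2 - z^2 + 2
and trace(b^-1 a b^-1 a) = trace(a b^-1 a) trace(b) - trace(a b^-1 a b)  (eliminate b^-1) = x^2*y^2 - 2*x*y*z + z^2 - 2
next, trace(b^-1 a b^-1 a b^-1) = trace(b^-1 a b^-1 a) trace(b) - trace(b^-1 a b^-1 a b)  (eliminate b^-1) = x^2*y^3 - 2*x*y^2*z - x^2*y + y*z^2 + x*z - y
and trace(b^-1 a b^-3 a) = trace(b^-1 a b^-1 a b^-1) trace(b) - trace(b^-1 a b^-1 a)  (eliminate b^-1) = x^2*y^4 - 2*x*y^3*z - 2*x^2*y^2 + y^2*z^2 + 3*x*y*z - y^2 - z^2 + 2
next, trace(b^-1 a^-1 b^-1 a b^-2) = trace(b^-1 a b^-3) trace(a) - trace(b^-1 a b^-3 a)  (eliminate a^-1) = x*y^3*z - x^2*y^2 - y^2*z^2 - x*y*z + x^2 + y^2 + z^2 - 2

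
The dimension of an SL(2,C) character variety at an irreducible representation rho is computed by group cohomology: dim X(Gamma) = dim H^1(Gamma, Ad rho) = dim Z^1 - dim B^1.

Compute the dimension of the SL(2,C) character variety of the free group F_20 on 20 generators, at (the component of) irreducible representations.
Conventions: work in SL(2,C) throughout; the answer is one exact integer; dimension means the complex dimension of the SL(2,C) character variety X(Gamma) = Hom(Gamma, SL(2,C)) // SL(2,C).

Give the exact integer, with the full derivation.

Gamma = F_20 has 20 generators and no relators.
So Z^1 = (sl_2)^20 in full: dim Z^1 = 60.
Irreducibility makes the coboundary map sl_2 -> Z^1 injective (trivial centralizer), so dim B^1 = 3.
dim X = dim H^1 = dim Z^1 - dim B^1 = 60 - 3 = 57.

57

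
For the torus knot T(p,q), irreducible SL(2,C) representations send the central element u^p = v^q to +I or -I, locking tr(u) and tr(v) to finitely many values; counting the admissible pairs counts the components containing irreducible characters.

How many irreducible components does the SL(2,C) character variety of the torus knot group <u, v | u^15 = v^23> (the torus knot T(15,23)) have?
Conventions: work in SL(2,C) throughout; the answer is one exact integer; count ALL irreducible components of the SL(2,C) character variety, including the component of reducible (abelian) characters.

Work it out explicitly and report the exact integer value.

155

Gamma = < u, v | u^15 = v^23 > (torus knot T(15,23)); the central element u^15 = v^23 acts as +I or -I in any irreducible SL(2,C) representation.
On an irreducible component, tr(u) is locked at 2*cos(pi*alpha/15) for some alpha in 1..14, and tr(v) at 2*cos(pi*beta/23) for some beta in 1..22.
The two central values (-1)^alpha I and (-1)^beta I must be the same matrix, so alpha and beta share a parity.
Enumerate parity-matched pairs: 7*11 odd-odd plus 7*11 even-even gives 154.
components with irreducible characters: 154; plus the single component of reducible (abelian) characters: total 155.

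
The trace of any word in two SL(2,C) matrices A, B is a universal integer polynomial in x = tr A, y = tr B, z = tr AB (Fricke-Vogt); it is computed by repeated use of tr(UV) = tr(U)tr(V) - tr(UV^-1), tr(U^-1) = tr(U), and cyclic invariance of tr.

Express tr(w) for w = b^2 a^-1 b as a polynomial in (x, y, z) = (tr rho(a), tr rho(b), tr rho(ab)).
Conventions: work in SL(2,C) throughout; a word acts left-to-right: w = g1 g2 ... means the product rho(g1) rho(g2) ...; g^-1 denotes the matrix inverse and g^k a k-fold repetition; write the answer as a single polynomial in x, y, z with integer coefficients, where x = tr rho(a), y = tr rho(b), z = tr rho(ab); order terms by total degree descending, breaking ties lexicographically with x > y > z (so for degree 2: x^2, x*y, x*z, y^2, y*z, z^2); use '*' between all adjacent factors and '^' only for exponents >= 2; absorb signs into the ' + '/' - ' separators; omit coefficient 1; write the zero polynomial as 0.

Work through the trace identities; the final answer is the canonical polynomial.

x*y^3 - y^2*z - 2*x*y + z

tr(b^2) = tr(b) * tr(b) - tr(1) = y^2 - 2
tr(b^3) = tr(b) * tr(b^2) - tr(b) = y^3 - 3*y
tr(b a b) = tr(b) * tr(a b) - tr(a) = y*z - x
so tr(b^3 a) = tr(b) * tr(b a b) - tr(b a) = y^2*z - x*y - z
so tr(b^2 a^-1 b) = tr(b^3) * tr(a) - tr(b^3 a) = x*y^3 - y^2*z - 2*x*y + z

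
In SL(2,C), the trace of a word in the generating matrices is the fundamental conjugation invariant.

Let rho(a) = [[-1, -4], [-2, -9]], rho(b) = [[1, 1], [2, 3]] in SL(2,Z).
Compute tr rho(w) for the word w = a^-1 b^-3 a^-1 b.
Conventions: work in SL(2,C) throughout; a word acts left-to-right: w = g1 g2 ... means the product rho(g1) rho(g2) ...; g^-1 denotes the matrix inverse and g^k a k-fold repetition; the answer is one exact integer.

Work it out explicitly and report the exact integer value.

866

rho(a^-1) = [[-9, 4], [2, -1]]
... * rho(b^-1) = [[3, -1], [-2, 1]]  ->  [[-35, 13], [8, -3]]
... * rho(b^-1) = [[3, -1], [-2, 1]]  ->  [[-131, 48], [30, -11]]
... * rho(b^-1) = [[3, -1], [-2, 1]]  ->  [[-489, 179], [112, -41]]
... * rho(a^-1) = [[-9, 4], [2, -1]]  ->  [[4759, -2135], [-1090, 489]]
... * rho(b) = [[1, 1], [2, 3]]  ->  [[489, -1646], [-112, 377]]
tr = 489 + 377 = 866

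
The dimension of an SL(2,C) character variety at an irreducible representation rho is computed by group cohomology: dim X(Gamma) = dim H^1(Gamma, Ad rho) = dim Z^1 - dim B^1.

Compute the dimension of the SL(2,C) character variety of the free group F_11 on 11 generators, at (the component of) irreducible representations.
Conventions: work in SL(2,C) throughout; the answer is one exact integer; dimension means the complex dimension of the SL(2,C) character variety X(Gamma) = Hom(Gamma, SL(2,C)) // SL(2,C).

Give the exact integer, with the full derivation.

Gamma = F_11 has 11 generators and no relators.
So Z^1 = (sl_2)^11 in full: dim Z^1 = 33.
At an irreducible rho the centralizer of the image in sl_2 is 0, so the coboundary map sl_2 -> Z^1 is injective: dim B^1 = 3.
dim H^1 = 33 - 3 = 30, which is dim X.

30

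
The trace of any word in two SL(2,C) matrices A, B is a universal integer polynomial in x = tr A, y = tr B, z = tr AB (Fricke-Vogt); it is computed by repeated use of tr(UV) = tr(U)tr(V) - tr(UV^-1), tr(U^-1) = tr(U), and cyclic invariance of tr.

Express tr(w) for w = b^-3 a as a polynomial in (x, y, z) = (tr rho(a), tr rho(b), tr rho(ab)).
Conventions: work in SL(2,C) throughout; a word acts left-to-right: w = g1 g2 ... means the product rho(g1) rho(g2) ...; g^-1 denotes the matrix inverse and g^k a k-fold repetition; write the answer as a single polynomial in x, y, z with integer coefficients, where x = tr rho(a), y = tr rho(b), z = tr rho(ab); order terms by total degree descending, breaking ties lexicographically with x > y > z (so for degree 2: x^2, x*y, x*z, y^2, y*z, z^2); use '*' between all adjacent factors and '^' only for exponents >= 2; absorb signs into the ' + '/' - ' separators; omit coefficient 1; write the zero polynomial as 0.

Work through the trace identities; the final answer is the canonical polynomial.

apply: trace(b^-1 a) = trace(a) trace(b) - trace(a b)   [inverse elimination on b] = x*y - z
trace(b^-2 a) = trace(b^-1 a) trace(b) - trace(b^-1 a b)   [inverse elimination on b] = x*y^2 - y*z - x
trace(b^-3 a) = trace(b^-2 a) trace(b) - trace(b^-2 a b)   [inverse elimination on b] = x*y^3 - y^2*z - 2*x*y + z

x*y^3 - y^2*z - 2*x*y + z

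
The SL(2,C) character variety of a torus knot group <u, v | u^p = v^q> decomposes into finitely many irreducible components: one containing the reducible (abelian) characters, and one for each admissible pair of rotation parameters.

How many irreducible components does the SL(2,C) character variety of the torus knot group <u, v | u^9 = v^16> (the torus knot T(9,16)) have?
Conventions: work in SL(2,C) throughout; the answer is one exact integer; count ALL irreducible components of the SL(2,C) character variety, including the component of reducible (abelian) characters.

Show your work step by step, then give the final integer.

Gamma = < u, v | u^9 = v^16 > (torus knot T(9,16)); the central element u^9 = v^16 acts as +I or -I in any irreducible SL(2,C) representation.
On an irreducible component, tr(u) is locked at 2*cos(pi*alpha/9) for some alpha in 1..8, and tr(v) at 2*cos(pi*beta/16) for some beta in 1..15.
Consistency of u^9 = (-1)^alpha I with v^16 = (-1)^beta I forces alpha = beta (mod 2).
Counting: 4 odd alphas x 8 odd betas + 4 even alphas x 7 even betas = 32 + 28 = 60.
That is 60 components of irreducible characters, and with the reducible (abelian) component the total is 61.

61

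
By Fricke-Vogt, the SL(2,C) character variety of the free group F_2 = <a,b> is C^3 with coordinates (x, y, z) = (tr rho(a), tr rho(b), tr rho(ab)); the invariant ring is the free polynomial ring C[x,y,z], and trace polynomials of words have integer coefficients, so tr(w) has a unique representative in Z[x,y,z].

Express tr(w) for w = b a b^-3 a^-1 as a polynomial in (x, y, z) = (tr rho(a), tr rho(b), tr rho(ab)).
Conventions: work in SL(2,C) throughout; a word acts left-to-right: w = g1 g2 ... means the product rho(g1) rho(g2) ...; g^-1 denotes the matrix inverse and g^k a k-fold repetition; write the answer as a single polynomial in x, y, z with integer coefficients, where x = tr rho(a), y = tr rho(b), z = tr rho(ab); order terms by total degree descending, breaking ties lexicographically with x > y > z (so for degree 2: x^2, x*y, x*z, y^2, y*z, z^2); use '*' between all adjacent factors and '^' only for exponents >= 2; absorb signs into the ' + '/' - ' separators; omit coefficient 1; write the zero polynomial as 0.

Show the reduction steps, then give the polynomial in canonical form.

-x*y^3*z + x^2*y^2 + y^4 + y^2*z^2 + x*y*z - x^2 - 4*y^2 - z^2 + 2

trace(b a b) = trace(b) * trace(a b) - trace(a) = y*z - x
trace(b a b a) = trace(a b) * trace(a b) - trace(1) = z^2 - 2
trace(a^-1 b a b) = trace(b a b) * trace(a) - trace(b a b a) = x*y*z - x^2 - z^2 + 2
apply: trace(a^-1 b a b^-1) = trace(a^-1 b a) * trace(b) - trace(a^-1 b a b) = -x*y*z + x^2 + y^2 + z^2 - 2
apply: trace(b^-2 a^-1 b a) = trace(a^-1 b a b^-1) * trace(b) - trace(a^-1 b a) = -x*y^2*z + x^2*y + y^3 + y*z^2 - 3*y
apply: trace(b a b^-3 a^-1) = trace(b^-2 a^-1 b a) * trace(b) - trace(b^-2 a^-1 b a b) = -x*y^3*z + x^2*y^2 + y^4 + y^2*z^2 + x*y*z - x^2 - 4*y^2 - z^2 + 2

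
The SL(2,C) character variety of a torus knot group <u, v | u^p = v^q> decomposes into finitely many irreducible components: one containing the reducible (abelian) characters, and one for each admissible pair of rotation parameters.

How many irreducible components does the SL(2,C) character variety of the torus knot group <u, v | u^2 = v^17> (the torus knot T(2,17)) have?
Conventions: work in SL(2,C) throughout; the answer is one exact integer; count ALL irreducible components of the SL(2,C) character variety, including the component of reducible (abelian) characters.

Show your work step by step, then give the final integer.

9

Gamma = < u, v | u^2 = v^17 > (torus knot T(2,17)); the central element u^2 = v^17 acts as +I or -I in any irreducible SL(2,C) representation.
So on each irreducible component the traces are pinned: tr(u) = 2*cos(pi*alpha/2) with 1 <= alpha <= 1, tr(v) = 2*cos(pi*beta/17) with 1 <= beta <= 16.
The two central values (-1)^alpha I and (-1)^beta I must be the same matrix, so alpha and beta share a parity.
count pairs: odd alpha (1 choices) x odd beta (8), plus even alpha (0) x even beta (8): 1*8 + 0*8 = 8.
Total: 8 irreducible-character components + 1 reducible (abelian) component = 9.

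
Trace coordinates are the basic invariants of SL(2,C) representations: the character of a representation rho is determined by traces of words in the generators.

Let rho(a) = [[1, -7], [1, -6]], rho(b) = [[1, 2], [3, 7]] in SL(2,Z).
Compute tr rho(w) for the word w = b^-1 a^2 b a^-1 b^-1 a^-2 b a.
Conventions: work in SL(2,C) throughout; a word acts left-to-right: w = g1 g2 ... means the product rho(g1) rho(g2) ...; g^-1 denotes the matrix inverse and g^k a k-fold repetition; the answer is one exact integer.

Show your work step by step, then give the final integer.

40606002

rho(b^-1) = [[7, -2], [-3, 1]]
... * rho(a) = [[1, -7], [1, -6]]  ->  [[5, -37], [-2, 15]]
... * rho(a) = [[1, -7], [1, -6]]  ->  [[-32, 187], [13, -76]]
... * rho(b) = [[1, 2], [3, 7]]  ->  [[529, 1245], [-215, -506]]
... * rho(a^-1) = [[-6, 7], [-1, 1]]  ->  [[-4419, 4948], [1796, -2011]]
... * rho(b^-1) = [[7, -2], [-3, 1]]  ->  [[-45777, 13786], [18605, -5603]]
... * rho(a^-1) = [[-6, 7], [-1, 1]]  ->  [[260876, -306653], [-106027, 124632]]
... * rho(a^-1) = [[-6, 7], [-1, 1]]  ->  [[-1258603, 1519479], [511530, -617557]]
... * rho(b) = [[1, 2], [3, 7]]  ->  [[3299834, 8119147], [-1341141, -3299839]]
... * rho(a) = [[1, -7], [1, -6]]  ->  [[11418981, -71813720], [-4640980, 29187021]]
tr = 11418981 + 29187021 = 40606002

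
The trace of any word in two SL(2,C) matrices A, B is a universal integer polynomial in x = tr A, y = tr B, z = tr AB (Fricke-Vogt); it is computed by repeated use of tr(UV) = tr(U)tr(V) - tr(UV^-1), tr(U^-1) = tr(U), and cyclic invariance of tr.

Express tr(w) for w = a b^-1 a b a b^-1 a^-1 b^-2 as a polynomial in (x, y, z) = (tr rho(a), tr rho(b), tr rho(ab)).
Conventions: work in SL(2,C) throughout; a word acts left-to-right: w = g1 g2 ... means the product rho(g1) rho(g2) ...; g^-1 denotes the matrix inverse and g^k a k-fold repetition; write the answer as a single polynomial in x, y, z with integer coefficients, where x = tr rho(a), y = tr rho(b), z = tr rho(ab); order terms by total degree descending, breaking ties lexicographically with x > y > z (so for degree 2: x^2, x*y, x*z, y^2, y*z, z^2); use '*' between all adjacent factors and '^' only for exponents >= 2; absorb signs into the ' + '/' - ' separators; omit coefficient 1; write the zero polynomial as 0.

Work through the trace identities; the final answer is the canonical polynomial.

trace(b a^2) = trace(a) trace(b a) - trace(b)  (reduce the a square) = x*z - y
trace(a^2 b a) = trace(a) trace(b a^2) - trace(b a)  (reduce the a square) = x^2*z - x*y - z
trace(b a b a) = trace(b a) trace(b a) - trace(1)  (split on b) = z^2 - 2
trace(b a b) = trace(b) trace(a b) - trace(a)  (reduce the b square) = y*z - x
trace(a^2 b a b) = trace(a) trace(b a b a) - trace(b a b)  (reduce the a square) = x*z^2 - y*z - x
trace(a^2 b a b^-1) = trace(a^2 b a) trace(b) - trace(a^2 b a b)  (eliminate b^-1) = x^2*y*z - x*y^2 - x*z^2 + x
trace(a b a b^-2 a) = trace(a^2 b a b^-1) trace(b) - trace(a^2 b a)  (eliminate b^-1) = x^2*y^2*z - x*y^3 - x*y*z^2 - x^2*z + 2*x*y + z
trace(a b a b a b) = trace(b a b a) trace(b a) - trace(a b)  (split on b) = z^3 - 3*z
trace(b^-1 a b a b a) = trace(a b a b a) trace(b) - trace(a b a b a b)  (eliminate b^-1) = x*y*z^2 - y^2*z - z^3 - x*y + 3*z
trace(a b a b^-2 a b) = trace(b^-1 a b a b a) trace(b) - trace(b^-1 a b a b a b)  (eliminate b^-1) = x*y^2*z^2 - y^3*z - y*z^3 - x*y^2 - x*z^2 + 4*y*z + x
trace(b^-1 a b^-1 a b a b^-1) = trace(a b a b^-2 a) trace(b) - trace(a b a b^-2 a b)  (eliminate b^-1) = x^2*y^3*z - x*y^4 - 2*x*y^2*z^2 - x^2*y*z + y^3*z + y*z^3 + 3*x*y^2 + x*z^2 - 3*y*z - x
trace(a b^-1 a b a) = trace(a b a^2) trace(b) - trace(a b a^2 b)  (eliminate b^-1) = x^2*y*z - x*y^2 - x*z^2 + x
trace(b^-1 a b^-1 a b a) = trace(a b^-1 a b a) trace(b) - trace(a b^-1 a b a b)  (eliminate b^-1) = x^2*y^2*z - x*y^3 - 2*x*y*z^2 + y^2*z + z^3 + 2*x*y - 3*z
trace(b^-2 a b^-1 a b a b^-1) = trace(b^-1 a b^-1 a b a b^-1) trace(b) - trace(b^-1 a b^-1 a b a)  (eliminate b^-1) = x^2*y^4*z - x*y^5 - 2*x*y^3*z^2 - 2*x^2*y^2*z + y^4*z + y^2*z^3 + 4*x*y^3 + 3*x*y*z^2 - 4*y^2*z - z^3 - 3*x*y + 3*z
trace(a^3 b a) = trace(a) trace(a b a^2) - trace(a b a)  (reduce the a square) = x^3*z - x^2*y - 2*x*z + y
trace(a^3 b a b) = trace(a) trace(a b a b a) - trace(a b a b)  (reduce the a square) = x^2*z^2 - x*y*z - x^2 - z^2 + 2
trace(a^2 b a b^-1 a) = trace(a^3 b a) trace(b) - trace(a^3 b a b)  (eliminate b^-1) = x^3*y*z - x^2*y^2 - x^2*z^2 - x*y*z + x^2 + y^2 + z^2 - 2
trace(b^2) = trace(b) trace(b) - trace(1)  (reduce the b square) = y^2 - 2
trace(b a^2 b) = trace(a) trace(b^2 a) - trace(b^2)  (reduce the a square) = x*y*z - x^2 - y^2 + 2
trace(a b a^2 b a) = trace(a) trace(b a^2 b a) - trace(b a^2 b)  (reduce the a square) = x^2*z^2 - 2*x*y*z + y^2 - 2
trace(b a b a b) = trace(b) trace(a b a b) - trace(a b a)  (reduce the b square) = y*z^2 - x*z - y
trace(a b a^2 b a b) = trace(a) trace(b a b a b a) - trace(b a b a b)  (reduce the a square) = x*z^3 - y*z^2 - 2*x*z + y
trace(a^2 b a b^-1 a b) = trace(a b a^2 b a) trace(b) - trace(a b a^2 b a b)  (eliminate b^-1) = x^2*y*z^2 - 2*x*y^2*z - x*z^3 + y^3 + y*z^2 + 2*x*z - 3*y
trace(a b a b^-1 a b^-1 a) = trace(a^2 b a b^-1 a) trace(b) - trace(a^2 b a b^-1 a b)  (eliminate b^-1) = x^3*y^2*z - x^2*y^3 - 2*x^2*y*z^2 + x*y^2*z + x*z^3 + x^2*y - 2*x*z + y
trace(a b a b a b^-1 a) = trace(a^2 b a b a) trace(b) - trace(a^2 b a b a b)  (eliminate b^-1) = x^2*y*z^2 - x*y^2*z - x*z^3 - x^2*y + 2*x*z + y
trace(a b a b a b a b) = trace(b a b a b a) trace(b a) - trace(a b a b)  (split on b) = z^4 - 4*z^2 + 2
trace(a b a b a b^-1 a b) = trace(a b a b a b a) trace(b) - trace(a b a b a b a b)  (eliminate b^-1) = x*y*z^3 - y^2*z^2 - z^4 - 2*x*y*z + y^2 + 4*z^2 - 2
trace(a b a b^-1 a b^-1 a b) = trace(a b a b a b^-1 a) trace(b) - trace(a b a b a b^-1 a b)  (eliminate b^-1) = x^2*y^2*z^2 - x*y^3*z - 2*x*y*z^3 - x^2*y^2 + y^2*z^2 + z^4 + 4*x*y*z - 4*z^2 + 2
trace(a b^-1 a b a b^-1 a b^-1) = trace(a b a b^-1 a b^-1 a) trace(b) - trace(a b a b^-1 a b^-1 a b)  (eliminate b^-1) = x^3*y^3*z - x^2*y^4 - 3*x^2*y^2*z^2 + 2*x*y^3*z + 3*x*y*z^3 + 2*x^2*y^2 - y^2*z^2 - z^4 - 6*x*y*z + y^2 + 4*z^2 - 2
trace(a^2 b^-1 a b a) = trace(a b a^3) trace(b) - trace(a b a^3 b)  (eliminate b^-1) = x^3*y*z - x^2*y^2 - x^2*z^2 - x*y*z + x^2 + y^2 + z^2 - 2
trace(a^2 b^-1 a b a b) = trace(a b a b a^2) trace(b) - trace(a b a b a^2 b)  (eliminate b^-1) = x^2*y*z^2 - x*y^2*z - x*z^3 - x^2*y + 2*x*z + y
trace(a b^-1 a b a b^-1 a) = trace(a^2 b^-1 a b a) trace(b) - trace(a^2 b^-1 a b a b)  (eliminate b^-1) = x^3*y^2*z - x^2*y^3 - 2*x^2*y*z^2 + x*z^3 + 2*x^2*y + y^3 + y*z^2 - 2*x*z - 3*y
trace(b^-2 a b^-1 a b a b^-1 a) = trace(a b^-1 a b a b^-1 a b^-1) trace(b) - trace(a b^-1 a b a b^-1 a)  (eliminate b^-1) = x^3*y^4*z - x^2*y^5 - 3*x^2*y^3*z^2 - x^3*y^2*z + 2*x*y^4*z + 3*x*y^2*z^3 + 3*x^2*y^3 + 2*x^2*y*z^2 - y^3*z^2 - y*z^4 - 6*x*y^2*z - x*z^3 - 2*x^2*y + 3*y*z^2 + 2*x*z + y
trace(a b^-1 a b a b^-1 a^-1 b^-2) = trace(b^-2 a b^-1 a b a b^-1) trace(a) - trace(b^-2 a b^-1 a b a b^-1 a)  (eliminate a^-1) = x^2*y^3*z^2 - x^3*y^2*z - x*y^4*z - 2*x*y^2*z^3 + x^2*y^3 + x^2*y*z^2 + y^3*z^2 + y*z^4 + 2*x*y^2*z - x^2*y - 3*y*z^2 + x*z - y

x^2*y^3*z^2 - x^3*y^2*z - x*y^4*z - 2*x*y^2*z^3 + x^2*y^3 + x^2*y*z^2 + y^3*z^2 + y*z^4 + 2*x*y^2*z - x^2*y - 3*y*z^2 + x*z - y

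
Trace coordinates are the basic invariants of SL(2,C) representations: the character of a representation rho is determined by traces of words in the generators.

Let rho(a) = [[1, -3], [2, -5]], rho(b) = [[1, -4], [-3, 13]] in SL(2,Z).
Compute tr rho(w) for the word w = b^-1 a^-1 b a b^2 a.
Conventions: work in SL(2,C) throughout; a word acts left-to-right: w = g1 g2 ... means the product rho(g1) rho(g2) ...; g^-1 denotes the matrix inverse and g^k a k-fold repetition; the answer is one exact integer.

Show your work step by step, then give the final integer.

-570700

rho(b^-1) = [[13, 4], [3, 1]]
... * rho(a^-1) = [[-5, 3], [-2, 1]]  ->  [[-73, 43], [-17, 10]]
... * rho(b) = [[1, -4], [-3, 13]]  ->  [[-202, 851], [-47, 198]]
... * rho(a) = [[1, -3], [2, -5]]  ->  [[1500, -3649], [349, -849]]
... * rho(b) = [[1, -4], [-3, 13]]  ->  [[12447, -53437], [2896, -12433]]
... * rho(b) = [[1, -4], [-3, 13]]  ->  [[172758, -744469], [40195, -173213]]
... * rho(a) = [[1, -3], [2, -5]]  ->  [[-1316180, 3204071], [-306231, 745480]]
tr = -1316180 + 745480 = -570700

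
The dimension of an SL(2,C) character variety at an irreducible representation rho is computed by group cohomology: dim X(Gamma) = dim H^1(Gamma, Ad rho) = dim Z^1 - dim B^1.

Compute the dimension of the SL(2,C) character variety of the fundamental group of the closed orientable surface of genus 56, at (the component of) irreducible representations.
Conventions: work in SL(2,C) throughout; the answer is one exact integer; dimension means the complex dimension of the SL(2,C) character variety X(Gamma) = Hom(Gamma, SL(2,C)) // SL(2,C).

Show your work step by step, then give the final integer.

The genus-56 surface group: 2g = 112 generators, one relator prod [a_i, b_i].
Unconstrained cocycle data is one sl_2 vector per generator (336 dimensions), cut by the relator condition d_2(z) = 0.
At an irreducible rho, H^2 = coker(d_2) vanishes (Poincare duality: H^2 is dual to H^0 = invariants = 0), so d_2 is surjective onto sl_2 and dim Z^1 = 336 - 3 = 333.
As always at irreducible rho, dim B^1 = 3.
dim X = dim H^1 = 333 - 3 = 330.

330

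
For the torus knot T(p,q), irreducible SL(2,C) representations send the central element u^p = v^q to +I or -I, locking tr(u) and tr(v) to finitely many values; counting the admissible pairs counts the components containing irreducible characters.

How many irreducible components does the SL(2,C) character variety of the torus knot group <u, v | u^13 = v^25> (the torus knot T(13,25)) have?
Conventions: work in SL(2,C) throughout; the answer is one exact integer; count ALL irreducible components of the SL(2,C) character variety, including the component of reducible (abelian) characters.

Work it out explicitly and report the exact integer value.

Gamma = < u, v | u^13 = v^25 > (torus knot T(13,25)); the central element u^13 = v^25 acts as +I or -I in any irreducible SL(2,C) representation.
So on each irreducible component the traces are pinned: tr(u) = 2*cos(pi*alpha/13) with 1 <= alpha <= 12, tr(v) = 2*cos(pi*beta/25) with 1 <= beta <= 24.
Consistency of u^13 = (-1)^alpha I with v^25 = (-1)^beta I forces alpha = beta (mod 2).
Counting: 6 odd alphas x 12 odd betas + 6 even alphas x 12 even betas = 72 + 72 = 144.
Total: 144 irreducible-character components + 1 reducible (abelian) component = 145.

145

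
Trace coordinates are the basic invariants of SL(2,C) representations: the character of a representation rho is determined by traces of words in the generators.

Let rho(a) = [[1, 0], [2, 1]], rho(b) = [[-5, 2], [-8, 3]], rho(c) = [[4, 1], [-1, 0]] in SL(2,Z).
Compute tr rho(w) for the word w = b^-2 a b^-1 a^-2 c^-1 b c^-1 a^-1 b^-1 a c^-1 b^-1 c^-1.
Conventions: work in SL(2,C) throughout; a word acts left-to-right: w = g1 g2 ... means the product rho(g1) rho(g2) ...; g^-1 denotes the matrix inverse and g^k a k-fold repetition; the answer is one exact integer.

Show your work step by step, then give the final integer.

rho(b^-1) = [[3, -2], [8, -5]]
... * rho(b^-1) = [[3, -2], [8, -5]]  ->  [[-7, 4], [-16, 9]]
... * rho(a) = [[1, 0], [2, 1]]  ->  [[1, 4], [2, 9]]
... * rho(b^-1) = [[3, -2], [8, -5]]  ->  [[35, -22], [78, -49]]
... * rho(a^-1) = [[1, 0], [-2, 1]]  ->  [[79, -22], [176, -49]]
... * rho(a^-1) = [[1, 0], [-2, 1]]  ->  [[123, -22], [274, -49]]
... * rho(c^-1) = [[0, -1], [1, 4]]  ->  [[-22, -211], [-49, -470]]
... * rho(b) = [[-5, 2], [-8, 3]]  ->  [[1798, -677], [4005, -1508]]
... * rho(c^-1) = [[0, -1], [1, 4]]  ->  [[-677, -4506], [-1508, -10037]]
... * rho(a^-1) = [[1, 0], [-2, 1]]  ->  [[8335, -4506], [18566, -10037]]
... * rho(b^-1) = [[3, -2], [8, -5]]  ->  [[-11043, 5860], [-24598, 13053]]
... * rho(a) = [[1, 0], [2, 1]]  ->  [[677, 5860], [1508, 13053]]
... * rho(c^-1) = [[0, -1], [1, 4]]  ->  [[5860, 22763], [13053, 50704]]
... * rho(b^-1) = [[3, -2], [8, -5]]  ->  [[199684, -125535], [444791, -279626]]
... * rho(c^-1) = [[0, -1], [1, 4]]  ->  [[-125535, -701824], [-279626, -1563295]]
tr = -125535 + -1563295 = -1688830

-1688830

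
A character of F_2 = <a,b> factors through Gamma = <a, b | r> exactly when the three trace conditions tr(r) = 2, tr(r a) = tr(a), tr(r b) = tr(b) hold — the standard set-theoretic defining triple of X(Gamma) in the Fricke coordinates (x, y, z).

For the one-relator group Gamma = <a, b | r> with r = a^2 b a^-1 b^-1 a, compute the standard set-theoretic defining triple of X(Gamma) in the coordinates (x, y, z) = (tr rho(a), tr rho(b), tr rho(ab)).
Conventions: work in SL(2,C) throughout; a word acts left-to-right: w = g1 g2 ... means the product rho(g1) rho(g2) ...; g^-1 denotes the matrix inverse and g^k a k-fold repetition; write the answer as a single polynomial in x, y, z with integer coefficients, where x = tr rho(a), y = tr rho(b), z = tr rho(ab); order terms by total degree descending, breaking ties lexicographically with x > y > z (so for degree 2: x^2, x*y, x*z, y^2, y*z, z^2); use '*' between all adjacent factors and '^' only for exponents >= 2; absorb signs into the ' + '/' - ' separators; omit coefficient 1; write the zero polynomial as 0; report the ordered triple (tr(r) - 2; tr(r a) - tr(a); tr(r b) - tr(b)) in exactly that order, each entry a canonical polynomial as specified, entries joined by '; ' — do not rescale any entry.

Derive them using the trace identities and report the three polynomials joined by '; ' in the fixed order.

-x^3*y*z + x^4 + x^2*y^2 + x^2*z^2 + x*y*z - 4*x^2 - y^2 - z^2; -x^4*y*z + x^5 + x^3*y^2 + x^3*z^2 + 2*x^2*y*z - 5*x^3 - 2*x*y^2 - 2*x*z^2 + 4*x; -x^2*y*z^2 + x^3*z + 2*x*y^2*z + x*z^3 - x^2*y - y^3 - y*z^2 - 3*x*z + 2*y

reduce: tr(a^2) = tr(a) tr(a) - tr(1) = x^2 - 2
tr(a^3) = tr(a) tr(a^2) - tr(a) = x^3 - 3*x
tr(a b a) = tr(a) tr(b a) - tr(b) = x*z - y
reduce: tr(a^2 b a) = tr(a) tr(a b a) - tr(a b) = x^2*z - x*y - z
reduce: tr(a^3 b a) = tr(a) tr(a^2 b a) - tr(a^2 b) = x^3*z - x^2*y - 2*x*z + y
tr(b a b a) = tr(a b) tr(a b) - tr(1) = z^2 - 2
tr(b a b) = tr(b) tr(a b) - tr(a) = y*z - x
so tr(a b a b a) = tr(a) tr(b a b a) - tr(b a b) = x*z^2 - y*z - x
so tr(a^3 b a b) = tr(a) tr(a b a b a) - tr(a b a b) = x^2*z^2 - x*y*z - x^2 - z^2 + 2
so tr(b^-1 a^3 b a) = tr(a^3 b a) tr(b) - tr(a^3 b a b) = x^3*y*z - x^2*y^2 - x^2*z^2 - x*y*z + x^2 + y^2 + z^2 - 2
tr(a^2 b a^-1 b^-1 a) = tr(b^-1 a^3 b) tr(a) - tr(b^-1 a^3 b a) = -x^3*y*z + x^4 + x^2*y^2 + x^2*z^2 + x*y*z - 4*x^2 - y^2 - z^2 + 2
tr(b^2 a^3) = tr(b) tr(a^3 b) - tr(a^3)  (reduce the b square) = x^2*y*z - x^3 - x*y^2 - y*z + 3*x
so tr(b^2 a^2) = tr(b) tr(a^2 b) - tr(a^2)  (reduce the b square) = x*y*z - x^2 - y^2 + 2
so tr(b a^4 b) = tr(a) tr(b^2 a^3) - tr(b^2 a^2)  (reduce the a square) = x^3*y*z - x^4 - x^2*y^2 - 2*x*y*z + 4*x^2 + y^2 - 2
reduce: tr(b a^4 b a) = tr(a) tr(a^2 b a b a) - tr(a^2 b a b)  (reduce the a square) = x^3*z^2 - x^2*y*z - x^3 - 2*x*z^2 + y*z + 3*x
tr(a^4 b a^-1 b) = tr(b a^4 b) tr(a) - tr(b a^4 b a)  (eliminate a^-1) = x^4*y*z - x^5 - x^3*y^2 - x^3*z^2 - x^2*y*z + 5*x^3 + x*y^2 + 2*x*z^2 - y*z - 5*x
reduce: tr(a^2 b a^-1 b^-1 a^2) = tr(a^4 b a^-1) tr(b) - tr(a^4 b a^-1 b)  (eliminate b^-1) = -x^4*y*z + x^5 + x^3*y^2 + x^3*z^2 + 2*x^2*y*z - 5*x^3 - 2*x*y^2 - 2*x*z^2 + 5*x
so tr(b^2 a b a) = tr(b) tr(a b a b) - tr(a b a) = y*z^2 - x*z - y
so tr(b^2 a b) = tr(b) tr(b a b) - tr(b a) = y^2*z - x*y - z
reduce: tr(b a b a^2 b) = tr(a) tr(b^2 a b a) - tr(b^2 a b) = x*y*z^2 - x^2*z - y^2*z + z
tr(b a b a b a) = tr(a b) tr(a b a b) - tr(a^-1 b^-1) = z^3 - 3*z
so tr(b a b a^2 b a) = tr(a) tr(b a b a b a) - tr(b a b a b) = x*z^3 - y*z^2 - 2*x*z + y
tr(a b a^2 b a^-1 b) = tr(b a b a^2 b) tr(a) - tr(b a b a^2 b a) = x^2*y*z^2 - x^3*z - x*y^2*z - x*z^3 + y*z^2 + 3*x*z - y
so tr(a^2 b a^-1 b^-1 a b) = tr(a b a^2 b a^-1) tr(b) - tr(a b a^2 b a^-1 b) = -x^2*y*z^2 + x^3*z + 2*x*y^2*z + x*z^3 - x^2*y - y^3 - y*z^2 - 3*x*z + 3*y
assemble the triple (tr(r) - 2; tr(r a) - x; tr(r b) - y)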